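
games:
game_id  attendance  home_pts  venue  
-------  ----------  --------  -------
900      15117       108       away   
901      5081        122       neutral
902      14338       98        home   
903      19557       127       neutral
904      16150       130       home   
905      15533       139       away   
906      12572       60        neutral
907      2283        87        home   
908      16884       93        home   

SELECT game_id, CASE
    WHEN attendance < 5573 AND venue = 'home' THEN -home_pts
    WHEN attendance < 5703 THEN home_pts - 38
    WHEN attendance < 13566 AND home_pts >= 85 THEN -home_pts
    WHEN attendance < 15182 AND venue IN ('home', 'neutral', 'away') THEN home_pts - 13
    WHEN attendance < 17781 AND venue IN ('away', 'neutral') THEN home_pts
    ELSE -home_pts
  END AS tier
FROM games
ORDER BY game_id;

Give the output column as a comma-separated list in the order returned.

95, 84, 85, -127, -130, 139, 47, -87, -93

game_id=900: attendance < 15182 AND venue IN ('home', 'neutral', 'away') → 95
game_id=901: attendance < 5703 → 84
game_id=902: attendance < 15182 AND venue IN ('home', 'neutral', 'away') → 85
game_id=903: ELSE → -127
game_id=904: ELSE → -130
game_id=905: attendance < 17781 AND venue IN ('away', 'neutral') → 139
game_id=906: attendance < 15182 AND venue IN ('home', 'neutral', 'away') → 47
game_id=907: attendance < 5573 AND venue = 'home' → -87
game_id=908: ELSE → -93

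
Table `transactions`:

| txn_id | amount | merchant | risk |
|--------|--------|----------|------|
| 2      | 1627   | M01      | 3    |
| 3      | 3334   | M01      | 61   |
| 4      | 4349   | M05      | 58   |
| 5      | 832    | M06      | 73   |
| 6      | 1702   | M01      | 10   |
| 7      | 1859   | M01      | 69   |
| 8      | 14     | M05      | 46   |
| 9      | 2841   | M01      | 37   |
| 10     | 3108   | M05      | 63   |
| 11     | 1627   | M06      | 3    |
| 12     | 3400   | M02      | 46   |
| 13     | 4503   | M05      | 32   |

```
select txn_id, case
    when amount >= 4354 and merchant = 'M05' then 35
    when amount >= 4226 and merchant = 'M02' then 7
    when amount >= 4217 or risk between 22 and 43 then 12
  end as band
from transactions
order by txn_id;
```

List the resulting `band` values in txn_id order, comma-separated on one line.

txn_id=2: (no match → NULL) → NULL
txn_id=3: (no match → NULL) → NULL
txn_id=4: amount >= 4217 or risk between 22 and 43 → 12
txn_id=5: (no match → NULL) → NULL
txn_id=6: (no match → NULL) → NULL
txn_id=7: (no match → NULL) → NULL
txn_id=8: (no match → NULL) → NULL
txn_id=9: amount >= 4217 or risk between 22 and 43 → 12
txn_id=10: (no match → NULL) → NULL
txn_id=11: (no match → NULL) → NULL
txn_id=12: (no match → NULL) → NULL
txn_id=13: amount >= 4354 and merchant = 'M05' → 35

NULL, NULL, 12, NULL, NULL, NULL, NULL, 12, NULL, NULL, NULL, 35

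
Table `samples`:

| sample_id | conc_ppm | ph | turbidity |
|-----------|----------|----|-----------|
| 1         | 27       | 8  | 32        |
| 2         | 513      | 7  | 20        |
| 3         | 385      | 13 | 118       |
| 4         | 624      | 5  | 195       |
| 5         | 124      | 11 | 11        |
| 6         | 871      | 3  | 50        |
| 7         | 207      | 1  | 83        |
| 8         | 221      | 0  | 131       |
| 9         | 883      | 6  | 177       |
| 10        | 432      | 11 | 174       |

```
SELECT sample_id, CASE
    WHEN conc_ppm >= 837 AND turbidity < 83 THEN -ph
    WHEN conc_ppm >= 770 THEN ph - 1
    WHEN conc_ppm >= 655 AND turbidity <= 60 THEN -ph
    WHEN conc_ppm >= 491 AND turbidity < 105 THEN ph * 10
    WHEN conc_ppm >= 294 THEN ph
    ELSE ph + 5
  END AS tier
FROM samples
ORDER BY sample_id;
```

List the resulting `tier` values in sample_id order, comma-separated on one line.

13, 70, 13, 5, 16, -3, 6, 5, 5, 11

sample_id=1: ELSE → 13
sample_id=2: conc_ppm >= 491 AND turbidity < 105 → 70
sample_id=3: conc_ppm >= 294 → 13
sample_id=4: conc_ppm >= 294 → 5
sample_id=5: ELSE → 16
sample_id=6: conc_ppm >= 837 AND turbidity < 83 → -3
sample_id=7: ELSE → 6
sample_id=8: ELSE → 5
sample_id=9: conc_ppm >= 770 → 5
sample_id=10: conc_ppm >= 294 → 11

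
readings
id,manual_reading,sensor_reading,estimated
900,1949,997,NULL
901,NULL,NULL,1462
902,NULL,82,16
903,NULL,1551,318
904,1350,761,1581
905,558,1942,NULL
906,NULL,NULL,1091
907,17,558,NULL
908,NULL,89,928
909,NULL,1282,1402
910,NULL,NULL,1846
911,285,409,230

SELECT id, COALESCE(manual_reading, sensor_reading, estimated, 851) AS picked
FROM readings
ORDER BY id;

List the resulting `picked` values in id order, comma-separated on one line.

id=900: manual_reading=1949 → 1949
id=901: manual_reading=NULL, sensor_reading=NULL, estimated=1462 → 1462
id=902: manual_reading=NULL, sensor_reading=82 → 82
id=903: manual_reading=NULL, sensor_reading=1551 → 1551
id=904: manual_reading=1350 → 1350
id=905: manual_reading=558 → 558
id=906: manual_reading=NULL, sensor_reading=NULL, estimated=1091 → 1091
id=907: manual_reading=17 → 17
id=908: manual_reading=NULL, sensor_reading=89 → 89
id=909: manual_reading=NULL, sensor_reading=1282 → 1282
id=910: manual_reading=NULL, sensor_reading=NULL, estimated=1846 → 1846
id=911: manual_reading=285 → 285

1949, 1462, 82, 1551, 1350, 558, 1091, 17, 89, 1282, 1846, 285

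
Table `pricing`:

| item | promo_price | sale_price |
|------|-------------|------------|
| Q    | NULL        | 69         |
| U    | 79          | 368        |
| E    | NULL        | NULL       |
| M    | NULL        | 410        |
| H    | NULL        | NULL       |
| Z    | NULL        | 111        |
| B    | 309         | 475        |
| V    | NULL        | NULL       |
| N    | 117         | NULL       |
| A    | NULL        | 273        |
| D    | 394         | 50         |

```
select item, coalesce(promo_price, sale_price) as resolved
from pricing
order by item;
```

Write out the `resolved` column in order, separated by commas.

item=A: promo_price=NULL, sale_price=273 → 273
item=B: promo_price=309 → 309
item=D: promo_price=394 → 394
item=E: promo_price=NULL, sale_price=NULL (all NULL) → NULL
item=H: promo_price=NULL, sale_price=NULL (all NULL) → NULL
item=M: promo_price=NULL, sale_price=410 → 410
item=N: promo_price=117 → 117
item=Q: promo_price=NULL, sale_price=69 → 69
item=U: promo_price=79 → 79
item=V: promo_price=NULL, sale_price=NULL (all NULL) → NULL
item=Z: promo_price=NULL, sale_price=111 → 111

273, 309, 394, NULL, NULL, 410, 117, 69, 79, NULL, 111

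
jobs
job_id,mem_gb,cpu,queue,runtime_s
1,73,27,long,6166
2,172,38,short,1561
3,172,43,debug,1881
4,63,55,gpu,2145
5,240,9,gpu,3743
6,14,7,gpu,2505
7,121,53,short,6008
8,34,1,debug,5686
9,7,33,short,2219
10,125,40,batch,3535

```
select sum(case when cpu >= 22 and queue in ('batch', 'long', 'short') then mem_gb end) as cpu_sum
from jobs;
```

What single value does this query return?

498

job_id=1: ✓ → 73
job_id=2: ✓ → 172
job_id=3: ✗
job_id=4: ✗
job_id=5: ✗
job_id=6: ✗
job_id=7: ✓ → 121
job_id=8: ✗
job_id=9: ✓ → 7
job_id=10: ✓ → 125
cpu_sum = 73 + 172 + 121 + 7 + 125 = 498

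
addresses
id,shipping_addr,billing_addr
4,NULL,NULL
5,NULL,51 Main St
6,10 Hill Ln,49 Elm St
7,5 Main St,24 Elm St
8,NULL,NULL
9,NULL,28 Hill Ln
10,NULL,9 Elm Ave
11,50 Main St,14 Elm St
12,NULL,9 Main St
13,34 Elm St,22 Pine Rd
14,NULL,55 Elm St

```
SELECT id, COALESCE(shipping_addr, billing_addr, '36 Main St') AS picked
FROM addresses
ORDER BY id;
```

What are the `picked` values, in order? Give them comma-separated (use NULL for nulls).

36 Main St, 51 Main St, 10 Hill Ln, 5 Main St, 36 Main St, 28 Hill Ln, 9 Elm Ave, 50 Main St, 9 Main St, 34 Elm St, 55 Elm St

id=4: shipping_addr=NULL, billing_addr=NULL, → literal 36 Main St → 36 Main St
id=5: shipping_addr=NULL, billing_addr=51 Main St → 51 Main St
id=6: shipping_addr=10 Hill Ln → 10 Hill Ln
id=7: shipping_addr=5 Main St → 5 Main St
id=8: shipping_addr=NULL, billing_addr=NULL, → literal 36 Main St → 36 Main St
id=9: shipping_addr=NULL, billing_addr=28 Hill Ln → 28 Hill Ln
id=10: shipping_addr=NULL, billing_addr=9 Elm Ave → 9 Elm Ave
id=11: shipping_addr=50 Main St → 50 Main St
id=12: shipping_addr=NULL, billing_addr=9 Main St → 9 Main St
id=13: shipping_addr=34 Elm St → 34 Elm St
id=14: shipping_addr=NULL, billing_addr=55 Elm St → 55 Elm St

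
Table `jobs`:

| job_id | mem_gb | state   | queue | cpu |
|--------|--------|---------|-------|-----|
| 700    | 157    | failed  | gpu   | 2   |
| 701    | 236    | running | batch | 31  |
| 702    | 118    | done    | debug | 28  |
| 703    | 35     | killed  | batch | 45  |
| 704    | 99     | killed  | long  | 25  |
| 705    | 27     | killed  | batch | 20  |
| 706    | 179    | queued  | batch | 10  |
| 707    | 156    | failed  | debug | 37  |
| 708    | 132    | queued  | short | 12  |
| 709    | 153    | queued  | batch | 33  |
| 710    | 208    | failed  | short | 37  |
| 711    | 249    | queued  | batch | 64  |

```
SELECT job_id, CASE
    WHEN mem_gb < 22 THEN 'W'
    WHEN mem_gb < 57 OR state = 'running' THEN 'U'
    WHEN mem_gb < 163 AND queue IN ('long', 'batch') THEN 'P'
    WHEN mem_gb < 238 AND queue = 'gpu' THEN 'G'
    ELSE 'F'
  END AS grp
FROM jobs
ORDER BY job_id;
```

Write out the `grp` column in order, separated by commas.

G, U, F, U, P, U, F, F, F, P, F, F

job_id=700: mem_gb < 238 AND queue = 'gpu' → G
job_id=701: mem_gb < 57 OR state = 'running' → U
job_id=702: ELSE → F
job_id=703: mem_gb < 57 OR state = 'running' → U
job_id=704: mem_gb < 163 AND queue IN ('long', 'batch') → P
job_id=705: mem_gb < 57 OR state = 'running' → U
job_id=706: ELSE → F
job_id=707: ELSE → F
job_id=708: ELSE → F
job_id=709: mem_gb < 163 AND queue IN ('long', 'batch') → P
job_id=710: ELSE → F
job_id=711: ELSE → F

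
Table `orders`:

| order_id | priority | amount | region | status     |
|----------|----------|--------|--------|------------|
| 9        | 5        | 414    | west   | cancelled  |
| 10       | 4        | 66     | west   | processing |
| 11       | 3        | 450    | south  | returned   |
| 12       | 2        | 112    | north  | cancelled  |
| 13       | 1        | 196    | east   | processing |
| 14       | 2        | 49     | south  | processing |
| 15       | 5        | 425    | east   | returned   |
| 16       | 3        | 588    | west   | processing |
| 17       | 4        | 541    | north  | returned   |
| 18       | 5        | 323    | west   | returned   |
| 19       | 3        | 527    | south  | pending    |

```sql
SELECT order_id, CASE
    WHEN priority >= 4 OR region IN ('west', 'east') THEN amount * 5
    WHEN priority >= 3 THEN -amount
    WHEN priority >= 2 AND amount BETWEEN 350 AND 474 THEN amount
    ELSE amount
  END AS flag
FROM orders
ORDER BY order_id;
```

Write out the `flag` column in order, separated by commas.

order_id=9: priority >= 4 OR region IN ('west', 'east') → 2070
order_id=10: priority >= 4 OR region IN ('west', 'east') → 330
order_id=11: priority >= 3 → -450
order_id=12: ELSE → 112
order_id=13: priority >= 4 OR region IN ('west', 'east') → 980
order_id=14: ELSE → 49
order_id=15: priority >= 4 OR region IN ('west', 'east') → 2125
order_id=16: priority >= 4 OR region IN ('west', 'east') → 2940
order_id=17: priority >= 4 OR region IN ('west', 'east') → 2705
order_id=18: priority >= 4 OR region IN ('west', 'east') → 1615
order_id=19: priority >= 3 → -527

2070, 330, -450, 112, 980, 49, 2125, 2940, 2705, 1615, -527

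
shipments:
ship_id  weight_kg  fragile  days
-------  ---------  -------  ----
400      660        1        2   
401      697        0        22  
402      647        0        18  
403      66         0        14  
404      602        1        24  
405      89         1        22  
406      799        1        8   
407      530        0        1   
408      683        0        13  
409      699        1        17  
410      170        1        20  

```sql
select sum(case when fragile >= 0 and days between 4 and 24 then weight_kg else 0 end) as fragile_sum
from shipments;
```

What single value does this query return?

ship_id=400: ✗
ship_id=401: ✓ → 697
ship_id=402: ✓ → 647
ship_id=403: ✓ → 66
ship_id=404: ✓ → 602
ship_id=405: ✓ → 89
ship_id=406: ✓ → 799
ship_id=407: ✗
ship_id=408: ✓ → 683
ship_id=409: ✓ → 699
ship_id=410: ✓ → 170
fragile_sum = 697 + 647 + 66 + 602 + 89 + 799 + 683 + 699 + 170 = 4452

4452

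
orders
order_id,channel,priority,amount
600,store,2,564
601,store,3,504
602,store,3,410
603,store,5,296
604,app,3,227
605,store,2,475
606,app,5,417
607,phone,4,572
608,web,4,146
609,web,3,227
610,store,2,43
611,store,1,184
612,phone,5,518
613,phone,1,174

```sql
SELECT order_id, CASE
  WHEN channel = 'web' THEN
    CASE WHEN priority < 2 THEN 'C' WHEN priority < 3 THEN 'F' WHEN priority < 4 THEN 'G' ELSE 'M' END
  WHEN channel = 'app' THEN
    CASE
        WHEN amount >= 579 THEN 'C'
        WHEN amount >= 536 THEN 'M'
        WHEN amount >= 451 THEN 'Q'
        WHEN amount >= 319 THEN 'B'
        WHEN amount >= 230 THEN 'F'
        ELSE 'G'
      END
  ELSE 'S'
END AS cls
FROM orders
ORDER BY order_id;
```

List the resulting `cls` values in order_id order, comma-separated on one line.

S, S, S, S, G, S, B, S, M, G, S, S, S, S

order_id=600: channel='store' → outer ELSE → S
order_id=601: channel='store' → outer ELSE → S
order_id=602: channel='store' → outer ELSE → S
order_id=603: channel='store' → outer ELSE → S
order_id=604: channel='app' → inner[ELSE] → G
order_id=605: channel='store' → outer ELSE → S
order_id=606: channel='app' → inner[amount >= 319] → B
order_id=607: channel='phone' → outer ELSE → S
order_id=608: channel='web' → inner[ELSE] → M
order_id=609: channel='web' → inner[priority < 4] → G
order_id=610: channel='store' → outer ELSE → S
order_id=611: channel='store' → outer ELSE → S
order_id=612: channel='phone' → outer ELSE → S
order_id=613: channel='phone' → outer ELSE → S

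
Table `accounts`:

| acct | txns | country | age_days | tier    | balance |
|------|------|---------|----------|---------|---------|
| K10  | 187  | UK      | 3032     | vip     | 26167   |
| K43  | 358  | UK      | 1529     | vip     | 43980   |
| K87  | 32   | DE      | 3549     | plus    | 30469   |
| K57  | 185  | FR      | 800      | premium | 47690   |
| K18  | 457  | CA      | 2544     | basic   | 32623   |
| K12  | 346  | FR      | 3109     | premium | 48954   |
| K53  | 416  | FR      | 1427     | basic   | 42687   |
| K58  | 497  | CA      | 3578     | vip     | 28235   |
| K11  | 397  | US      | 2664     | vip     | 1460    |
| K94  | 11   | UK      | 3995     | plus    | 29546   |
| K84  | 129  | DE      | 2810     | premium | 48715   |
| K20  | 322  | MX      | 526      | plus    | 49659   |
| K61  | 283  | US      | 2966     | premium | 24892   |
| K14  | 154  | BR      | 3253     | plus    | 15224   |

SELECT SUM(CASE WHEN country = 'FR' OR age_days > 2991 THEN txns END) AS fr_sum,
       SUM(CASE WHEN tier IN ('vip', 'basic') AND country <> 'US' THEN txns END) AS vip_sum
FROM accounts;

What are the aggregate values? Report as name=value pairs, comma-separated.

[fr_sum: country = 'FR' OR age_days > 2991]
acct=K10: ✓ → 187
acct=K43: ✗
acct=K87: ✓ → 32
acct=K57: ✓ → 185
acct=K18: ✗
acct=K12: ✓ → 346
acct=K53: ✓ → 416
acct=K58: ✓ → 497
acct=K11: ✗
acct=K94: ✓ → 11
acct=K84: ✗
acct=K20: ✗
acct=K61: ✗
acct=K14: ✓ → 154
fr_sum = 187 + 32 + 185 + 346 + 416 + 497 + 11 + 154 = 1828
—
[vip_sum: tier IN ('vip', 'basic') AND country <> 'US']
acct=K10: ✓ → 187
acct=K43: ✓ → 358
acct=K87: ✗
acct=K57: ✗
acct=K18: ✓ → 457
acct=K12: ✗
acct=K53: ✓ → 416
acct=K58: ✓ → 497
acct=K11: ✗
acct=K94: ✗
acct=K84: ✗
acct=K20: ✗
acct=K61: ✗
acct=K14: ✗
vip_sum = 187 + 358 + 457 + 416 + 497 = 1915

fr_sum=1828, vip_sum=1915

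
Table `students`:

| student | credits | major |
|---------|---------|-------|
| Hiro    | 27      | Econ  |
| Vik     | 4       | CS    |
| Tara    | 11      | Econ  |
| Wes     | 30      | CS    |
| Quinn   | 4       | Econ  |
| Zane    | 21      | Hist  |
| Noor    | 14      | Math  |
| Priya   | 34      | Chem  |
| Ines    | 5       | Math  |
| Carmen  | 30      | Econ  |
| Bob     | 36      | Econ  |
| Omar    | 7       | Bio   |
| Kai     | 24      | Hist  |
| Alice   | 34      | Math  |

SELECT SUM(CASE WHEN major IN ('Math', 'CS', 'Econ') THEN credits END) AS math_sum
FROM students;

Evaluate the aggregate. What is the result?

195

student=Hiro: ✓ → 27
student=Vik: ✓ → 4
student=Tara: ✓ → 11
student=Wes: ✓ → 30
student=Quinn: ✓ → 4
student=Zane: ✗
student=Noor: ✓ → 14
student=Priya: ✗
student=Ines: ✓ → 5
student=Carmen: ✓ → 30
student=Bob: ✓ → 36
student=Omar: ✗
student=Kai: ✗
student=Alice: ✓ → 34
math_sum = 27 + 4 + 11 + 30 + 4 + 14 + 5 + 30 + 36 + 34 = 195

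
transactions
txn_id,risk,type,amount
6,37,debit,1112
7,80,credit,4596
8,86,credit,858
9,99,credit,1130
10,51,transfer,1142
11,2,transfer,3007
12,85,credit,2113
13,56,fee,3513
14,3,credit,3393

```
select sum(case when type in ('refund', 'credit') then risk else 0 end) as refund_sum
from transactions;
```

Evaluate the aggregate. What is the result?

353

txn_id=6: ✗
txn_id=7: ✓ → 80
txn_id=8: ✓ → 86
txn_id=9: ✓ → 99
txn_id=10: ✗
txn_id=11: ✗
txn_id=12: ✓ → 85
txn_id=13: ✗
txn_id=14: ✓ → 3
refund_sum = 80 + 86 + 99 + 85 + 3 = 353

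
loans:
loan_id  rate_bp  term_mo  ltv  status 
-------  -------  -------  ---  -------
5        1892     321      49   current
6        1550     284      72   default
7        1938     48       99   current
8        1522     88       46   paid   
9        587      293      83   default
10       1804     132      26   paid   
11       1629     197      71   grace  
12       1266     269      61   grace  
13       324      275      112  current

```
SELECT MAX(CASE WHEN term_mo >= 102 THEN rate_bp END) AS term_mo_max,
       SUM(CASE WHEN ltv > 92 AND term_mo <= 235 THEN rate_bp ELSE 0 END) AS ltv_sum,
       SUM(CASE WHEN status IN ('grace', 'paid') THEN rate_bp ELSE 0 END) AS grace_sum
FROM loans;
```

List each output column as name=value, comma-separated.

[term_mo_max: term_mo >= 102]
loan_id=5: ✓ → 1892
loan_id=6: ✓ → 1550
loan_id=7: ✗
loan_id=8: ✗
loan_id=9: ✓ → 587
loan_id=10: ✓ → 1804
loan_id=11: ✓ → 1629
loan_id=12: ✓ → 1266
loan_id=13: ✓ → 324
term_mo_max = MAX(1892, 1550, 587, 1804, 1629, 1266, 324) = 1892
—
[ltv_sum: ltv > 92 AND term_mo <= 235]
loan_id=5: ✗
loan_id=6: ✗
loan_id=7: ✓ → 1938
loan_id=8: ✗
loan_id=9: ✗
loan_id=10: ✗
loan_id=11: ✗
loan_id=12: ✗
loan_id=13: ✗
ltv_sum = 1938
—
[grace_sum: status IN ('grace', 'paid')]
loan_id=5: ✗
loan_id=6: ✗
loan_id=7: ✗
loan_id=8: ✓ → 1522
loan_id=9: ✗
loan_id=10: ✓ → 1804
loan_id=11: ✓ → 1629
loan_id=12: ✓ → 1266
loan_id=13: ✗
grace_sum = 1522 + 1804 + 1629 + 1266 = 6221

term_mo_max=1892, ltv_sum=1938, grace_sum=6221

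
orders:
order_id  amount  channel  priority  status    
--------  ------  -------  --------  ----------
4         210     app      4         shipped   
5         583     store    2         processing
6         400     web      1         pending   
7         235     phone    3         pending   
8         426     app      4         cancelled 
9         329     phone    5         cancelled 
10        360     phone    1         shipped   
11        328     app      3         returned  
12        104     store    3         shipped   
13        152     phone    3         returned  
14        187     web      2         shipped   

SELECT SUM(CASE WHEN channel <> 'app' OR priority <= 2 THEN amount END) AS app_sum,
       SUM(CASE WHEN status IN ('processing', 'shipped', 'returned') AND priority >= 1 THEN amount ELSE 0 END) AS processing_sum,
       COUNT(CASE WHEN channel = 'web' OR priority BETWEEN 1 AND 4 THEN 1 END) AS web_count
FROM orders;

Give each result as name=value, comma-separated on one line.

app_sum=2350, processing_sum=1924, web_count=10

[app_sum: channel <> 'app' OR priority <= 2]
order_id=4: ✗
order_id=5: ✓ → 583
order_id=6: ✓ → 400
order_id=7: ✓ → 235
order_id=8: ✗
order_id=9: ✓ → 329
order_id=10: ✓ → 360
order_id=11: ✗
order_id=12: ✓ → 104
order_id=13: ✓ → 152
order_id=14: ✓ → 187
app_sum = 583 + 400 + 235 + 329 + 360 + 104 + 152 + 187 = 2350
—
[processing_sum: status IN ('processing', 'shipped', 'returned') AND priority >= 1]
order_id=4: ✓ → 210
order_id=5: ✓ → 583
order_id=6: ✗
order_id=7: ✗
order_id=8: ✗
order_id=9: ✗
order_id=10: ✓ → 360
order_id=11: ✓ → 328
order_id=12: ✓ → 104
order_id=13: ✓ → 152
order_id=14: ✓ → 187
processing_sum = 210 + 583 + 360 + 328 + 104 + 152 + 187 = 1924
—
[web_count: channel = 'web' OR priority BETWEEN 1 AND 4]
order_id=4: ✓ → 1
order_id=5: ✓ → 1
order_id=6: ✓ → 1
order_id=7: ✓ → 1
order_id=8: ✓ → 1
order_id=9: ✗
order_id=10: ✓ → 1
order_id=11: ✓ → 1
order_id=12: ✓ → 1
order_id=13: ✓ → 1
order_id=14: ✓ → 1
web_count = COUNT(1, 1, 1, 1, 1, 1, 1, 1, 1, 1) = 10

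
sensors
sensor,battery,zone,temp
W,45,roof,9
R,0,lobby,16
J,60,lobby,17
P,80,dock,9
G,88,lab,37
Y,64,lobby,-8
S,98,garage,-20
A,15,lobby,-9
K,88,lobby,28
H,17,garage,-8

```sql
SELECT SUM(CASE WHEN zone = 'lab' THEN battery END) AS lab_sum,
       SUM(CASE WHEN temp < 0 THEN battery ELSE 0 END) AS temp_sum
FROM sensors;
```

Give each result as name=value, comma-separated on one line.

lab_sum=88, temp_sum=194

[lab_sum: zone = 'lab']
sensor=W: ✗
sensor=R: ✗
sensor=J: ✗
sensor=P: ✗
sensor=G: ✓ → 88
sensor=Y: ✗
sensor=S: ✗
sensor=A: ✗
sensor=K: ✗
sensor=H: ✗
lab_sum = 88
—
[temp_sum: temp < 0]
sensor=W: ✗
sensor=R: ✗
sensor=J: ✗
sensor=P: ✗
sensor=G: ✗
sensor=Y: ✓ → 64
sensor=S: ✓ → 98
sensor=A: ✓ → 15
sensor=K: ✗
sensor=H: ✓ → 17
temp_sum = 64 + 98 + 15 + 17 = 194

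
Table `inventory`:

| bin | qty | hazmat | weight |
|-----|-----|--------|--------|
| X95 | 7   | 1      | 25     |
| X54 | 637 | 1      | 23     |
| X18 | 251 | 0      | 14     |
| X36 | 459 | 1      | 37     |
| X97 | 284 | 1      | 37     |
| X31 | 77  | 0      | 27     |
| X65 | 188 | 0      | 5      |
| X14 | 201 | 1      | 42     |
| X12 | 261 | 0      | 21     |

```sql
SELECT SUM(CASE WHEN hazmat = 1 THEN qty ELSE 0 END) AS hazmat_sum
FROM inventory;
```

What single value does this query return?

bin=X95: ✓ → 7
bin=X54: ✓ → 637
bin=X18: ✗
bin=X36: ✓ → 459
bin=X97: ✓ → 284
bin=X31: ✗
bin=X65: ✗
bin=X14: ✓ → 201
bin=X12: ✗
hazmat_sum = 7 + 637 + 459 + 284 + 201 = 1588

1588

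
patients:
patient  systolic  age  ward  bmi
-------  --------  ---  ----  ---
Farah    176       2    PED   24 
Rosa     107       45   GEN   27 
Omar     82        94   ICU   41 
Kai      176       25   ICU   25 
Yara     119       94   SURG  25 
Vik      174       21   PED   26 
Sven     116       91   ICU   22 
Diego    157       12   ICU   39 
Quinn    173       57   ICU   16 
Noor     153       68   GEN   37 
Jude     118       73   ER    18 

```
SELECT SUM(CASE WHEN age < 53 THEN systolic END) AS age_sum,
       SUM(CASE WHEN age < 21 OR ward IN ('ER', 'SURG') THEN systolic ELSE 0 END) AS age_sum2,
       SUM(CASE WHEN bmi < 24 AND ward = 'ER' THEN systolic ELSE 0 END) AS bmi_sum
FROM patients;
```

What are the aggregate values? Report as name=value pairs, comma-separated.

[age_sum: age < 53]
patient=Farah: ✓ → 176
patient=Rosa: ✓ → 107
patient=Omar: ✗
patient=Kai: ✓ → 176
patient=Yara: ✗
patient=Vik: ✓ → 174
patient=Sven: ✗
patient=Diego: ✓ → 157
patient=Quinn: ✗
patient=Noor: ✗
patient=Jude: ✗
age_sum = 176 + 107 + 176 + 174 + 157 = 790
—
[age_sum2: age < 21 OR ward IN ('ER', 'SURG')]
patient=Farah: ✓ → 176
patient=Rosa: ✗
patient=Omar: ✗
patient=Kai: ✗
patient=Yara: ✓ → 119
patient=Vik: ✗
patient=Sven: ✗
patient=Diego: ✓ → 157
patient=Quinn: ✗
patient=Noor: ✗
patient=Jude: ✓ → 118
age_sum2 = 176 + 119 + 157 + 118 = 570
—
[bmi_sum: bmi < 24 AND ward = 'ER']
patient=Farah: ✗
patient=Rosa: ✗
patient=Omar: ✗
patient=Kai: ✗
patient=Yara: ✗
patient=Vik: ✗
patient=Sven: ✗
patient=Diego: ✗
patient=Quinn: ✗
patient=Noor: ✗
patient=Jude: ✓ → 118
bmi_sum = 118

age_sum=790, age_sum2=570, bmi_sum=118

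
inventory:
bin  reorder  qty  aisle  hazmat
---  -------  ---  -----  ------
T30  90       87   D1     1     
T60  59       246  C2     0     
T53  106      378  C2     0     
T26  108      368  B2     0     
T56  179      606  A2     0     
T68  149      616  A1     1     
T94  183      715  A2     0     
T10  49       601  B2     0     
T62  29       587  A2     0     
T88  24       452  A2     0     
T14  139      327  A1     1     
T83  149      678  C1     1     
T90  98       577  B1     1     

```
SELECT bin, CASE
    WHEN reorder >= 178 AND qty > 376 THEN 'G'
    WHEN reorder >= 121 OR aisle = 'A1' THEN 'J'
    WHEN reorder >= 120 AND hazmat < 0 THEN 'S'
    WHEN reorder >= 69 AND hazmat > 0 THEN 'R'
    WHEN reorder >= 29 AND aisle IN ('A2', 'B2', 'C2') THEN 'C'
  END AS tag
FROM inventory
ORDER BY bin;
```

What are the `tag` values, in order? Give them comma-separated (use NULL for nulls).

bin=T10: reorder >= 29 AND aisle IN ('A2', 'B2', 'C2') → C
bin=T14: reorder >= 121 OR aisle = 'A1' → J
bin=T26: reorder >= 29 AND aisle IN ('A2', 'B2', 'C2') → C
bin=T30: reorder >= 69 AND hazmat > 0 → R
bin=T53: reorder >= 29 AND aisle IN ('A2', 'B2', 'C2') → C
bin=T56: reorder >= 178 AND qty > 376 → G
bin=T60: reorder >= 29 AND aisle IN ('A2', 'B2', 'C2') → C
bin=T62: reorder >= 29 AND aisle IN ('A2', 'B2', 'C2') → C
bin=T68: reorder >= 121 OR aisle = 'A1' → J
bin=T83: reorder >= 121 OR aisle = 'A1' → J
bin=T88: (no match → NULL) → NULL
bin=T90: reorder >= 69 AND hazmat > 0 → R
bin=T94: reorder >= 178 AND qty > 376 → G

C, J, C, R, C, G, C, C, J, J, NULL, R, G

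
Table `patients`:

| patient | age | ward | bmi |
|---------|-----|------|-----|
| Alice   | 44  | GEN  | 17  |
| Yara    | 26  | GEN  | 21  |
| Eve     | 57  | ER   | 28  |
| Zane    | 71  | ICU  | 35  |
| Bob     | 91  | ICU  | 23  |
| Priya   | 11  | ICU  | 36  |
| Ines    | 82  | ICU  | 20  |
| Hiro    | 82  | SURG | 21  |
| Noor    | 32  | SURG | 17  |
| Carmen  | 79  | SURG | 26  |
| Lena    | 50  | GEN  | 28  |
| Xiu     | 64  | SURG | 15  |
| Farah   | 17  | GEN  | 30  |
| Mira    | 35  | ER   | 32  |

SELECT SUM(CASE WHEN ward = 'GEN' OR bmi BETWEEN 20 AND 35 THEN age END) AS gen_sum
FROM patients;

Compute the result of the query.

634

patient=Alice: ✓ → 44
patient=Yara: ✓ → 26
patient=Eve: ✓ → 57
patient=Zane: ✓ → 71
patient=Bob: ✓ → 91
patient=Priya: ✗
patient=Ines: ✓ → 82
patient=Hiro: ✓ → 82
patient=Noor: ✗
patient=Carmen: ✓ → 79
patient=Lena: ✓ → 50
patient=Xiu: ✗
patient=Farah: ✓ → 17
patient=Mira: ✓ → 35
gen_sum = 44 + 26 + 57 + 71 + 91 + 82 + 82 + 79 + 50 + 17 + 35 = 634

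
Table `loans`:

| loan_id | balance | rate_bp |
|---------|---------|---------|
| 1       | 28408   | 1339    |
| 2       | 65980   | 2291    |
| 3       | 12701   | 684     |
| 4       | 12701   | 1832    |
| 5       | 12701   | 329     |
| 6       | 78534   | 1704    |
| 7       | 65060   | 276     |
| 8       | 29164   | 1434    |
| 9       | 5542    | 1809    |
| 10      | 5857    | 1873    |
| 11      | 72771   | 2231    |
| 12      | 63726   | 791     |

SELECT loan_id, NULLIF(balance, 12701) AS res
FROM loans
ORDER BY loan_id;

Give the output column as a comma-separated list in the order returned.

loan_id=1: balance=28408 vs 12701: differ → 28408
loan_id=2: balance=65980 vs 12701: differ → 65980
loan_id=3: balance=12701 vs 12701: equal → NULL
loan_id=4: balance=12701 vs 12701: equal → NULL
loan_id=5: balance=12701 vs 12701: equal → NULL
loan_id=6: balance=78534 vs 12701: differ → 78534
loan_id=7: balance=65060 vs 12701: differ → 65060
loan_id=8: balance=29164 vs 12701: differ → 29164
loan_id=9: balance=5542 vs 12701: differ → 5542
loan_id=10: balance=5857 vs 12701: differ → 5857
loan_id=11: balance=72771 vs 12701: differ → 72771
loan_id=12: balance=63726 vs 12701: differ → 63726

28408, 65980, NULL, NULL, NULL, 78534, 65060, 29164, 5542, 5857, 72771, 63726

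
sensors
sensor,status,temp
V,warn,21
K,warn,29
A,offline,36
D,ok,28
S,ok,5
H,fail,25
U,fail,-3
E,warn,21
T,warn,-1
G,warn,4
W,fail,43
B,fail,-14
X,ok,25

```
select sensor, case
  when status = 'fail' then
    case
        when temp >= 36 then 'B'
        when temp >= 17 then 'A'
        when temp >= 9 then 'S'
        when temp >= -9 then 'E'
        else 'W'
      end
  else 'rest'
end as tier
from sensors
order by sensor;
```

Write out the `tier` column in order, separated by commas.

sensor=A: status='offline' → outer ELSE → rest
sensor=B: status='fail' → inner[ELSE] → W
sensor=D: status='ok' → outer ELSE → rest
sensor=E: status='warn' → outer ELSE → rest
sensor=G: status='warn' → outer ELSE → rest
sensor=H: status='fail' → inner[temp >= 17] → A
sensor=K: status='warn' → outer ELSE → rest
sensor=S: status='ok' → outer ELSE → rest
sensor=T: status='warn' → outer ELSE → rest
sensor=U: status='fail' → inner[temp >= -9] → E
sensor=V: status='warn' → outer ELSE → rest
sensor=W: status='fail' → inner[temp >= 36] → B
sensor=X: status='ok' → outer ELSE → rest

rest, W, rest, rest, rest, A, rest, rest, rest, E, rest, B, rest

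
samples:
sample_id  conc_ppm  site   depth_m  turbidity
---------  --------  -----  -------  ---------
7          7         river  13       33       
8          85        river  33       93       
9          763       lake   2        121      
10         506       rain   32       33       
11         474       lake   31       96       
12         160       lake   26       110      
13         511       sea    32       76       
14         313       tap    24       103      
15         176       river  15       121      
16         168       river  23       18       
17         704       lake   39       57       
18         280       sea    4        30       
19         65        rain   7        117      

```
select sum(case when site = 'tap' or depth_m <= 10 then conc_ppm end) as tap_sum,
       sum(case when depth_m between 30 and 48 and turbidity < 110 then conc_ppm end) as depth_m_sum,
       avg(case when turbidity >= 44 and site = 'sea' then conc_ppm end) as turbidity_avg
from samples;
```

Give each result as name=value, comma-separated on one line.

[tap_sum: site = 'tap' or depth_m <= 10]
sample_id=7: ✗
sample_id=8: ✗
sample_id=9: ✓ → 763
sample_id=10: ✗
sample_id=11: ✗
sample_id=12: ✗
sample_id=13: ✗
sample_id=14: ✓ → 313
sample_id=15: ✗
sample_id=16: ✗
sample_id=17: ✗
sample_id=18: ✓ → 280
sample_id=19: ✓ → 65
tap_sum = 763 + 313 + 280 + 65 = 1421
—
[depth_m_sum: depth_m between 30 and 48 and turbidity < 110]
sample_id=7: ✗
sample_id=8: ✓ → 85
sample_id=9: ✗
sample_id=10: ✓ → 506
sample_id=11: ✓ → 474
sample_id=12: ✗
sample_id=13: ✓ → 511
sample_id=14: ✗
sample_id=15: ✗
sample_id=16: ✗
sample_id=17: ✓ → 704
sample_id=18: ✗
sample_id=19: ✗
depth_m_sum = 85 + 506 + 474 + 511 + 704 = 2280
—
[turbidity_avg: turbidity >= 44 and site = 'sea']
sample_id=7: ✗
sample_id=8: ✗
sample_id=9: ✗
sample_id=10: ✗
sample_id=11: ✗
sample_id=12: ✗
sample_id=13: ✓ → 511
sample_id=14: ✗
sample_id=15: ✗
sample_id=16: ✗
sample_id=17: ✗
sample_id=18: ✗
sample_id=19: ✗
turbidity_avg = 511

tap_sum=1421, depth_m_sum=2280, turbidity_avg=511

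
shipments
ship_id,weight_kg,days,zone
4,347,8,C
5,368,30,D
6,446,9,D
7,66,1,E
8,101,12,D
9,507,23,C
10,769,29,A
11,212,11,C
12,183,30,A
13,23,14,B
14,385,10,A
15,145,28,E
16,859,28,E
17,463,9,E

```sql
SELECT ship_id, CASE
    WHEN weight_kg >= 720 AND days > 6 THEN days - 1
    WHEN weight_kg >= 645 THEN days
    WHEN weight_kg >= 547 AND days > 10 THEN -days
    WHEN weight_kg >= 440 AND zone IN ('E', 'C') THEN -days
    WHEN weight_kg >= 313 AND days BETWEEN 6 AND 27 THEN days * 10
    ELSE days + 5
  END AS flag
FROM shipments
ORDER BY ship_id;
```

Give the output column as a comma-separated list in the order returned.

80, 35, 90, 6, 17, -23, 28, 16, 35, 19, 100, 33, 27, -9

ship_id=4: weight_kg >= 313 AND days BETWEEN 6 AND 27 → 80
ship_id=5: ELSE → 35
ship_id=6: weight_kg >= 313 AND days BETWEEN 6 AND 27 → 90
ship_id=7: ELSE → 6
ship_id=8: ELSE → 17
ship_id=9: weight_kg >= 440 AND zone IN ('E', 'C') → -23
ship_id=10: weight_kg >= 720 AND days > 6 → 28
ship_id=11: ELSE → 16
ship_id=12: ELSE → 35
ship_id=13: ELSE → 19
ship_id=14: weight_kg >= 313 AND days BETWEEN 6 AND 27 → 100
ship_id=15: ELSE → 33
ship_id=16: weight_kg >= 720 AND days > 6 → 27
ship_id=17: weight_kg >= 440 AND zone IN ('E', 'C') → -9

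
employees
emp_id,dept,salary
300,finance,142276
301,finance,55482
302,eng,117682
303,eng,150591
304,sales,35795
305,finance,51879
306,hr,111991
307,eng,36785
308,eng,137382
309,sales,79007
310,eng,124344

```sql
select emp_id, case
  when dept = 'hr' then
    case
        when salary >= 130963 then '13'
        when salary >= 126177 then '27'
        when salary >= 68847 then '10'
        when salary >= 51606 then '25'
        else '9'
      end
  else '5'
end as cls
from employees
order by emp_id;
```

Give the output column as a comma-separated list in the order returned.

5, 5, 5, 5, 5, 5, 10, 5, 5, 5, 5

emp_id=300: dept='finance' → outer ELSE → 5
emp_id=301: dept='finance' → outer ELSE → 5
emp_id=302: dept='eng' → outer ELSE → 5
emp_id=303: dept='eng' → outer ELSE → 5
emp_id=304: dept='sales' → outer ELSE → 5
emp_id=305: dept='finance' → outer ELSE → 5
emp_id=306: dept='hr' → inner[salary >= 68847] → 10
emp_id=307: dept='eng' → outer ELSE → 5
emp_id=308: dept='eng' → outer ELSE → 5
emp_id=309: dept='sales' → outer ELSE → 5
emp_id=310: dept='eng' → outer ELSE → 5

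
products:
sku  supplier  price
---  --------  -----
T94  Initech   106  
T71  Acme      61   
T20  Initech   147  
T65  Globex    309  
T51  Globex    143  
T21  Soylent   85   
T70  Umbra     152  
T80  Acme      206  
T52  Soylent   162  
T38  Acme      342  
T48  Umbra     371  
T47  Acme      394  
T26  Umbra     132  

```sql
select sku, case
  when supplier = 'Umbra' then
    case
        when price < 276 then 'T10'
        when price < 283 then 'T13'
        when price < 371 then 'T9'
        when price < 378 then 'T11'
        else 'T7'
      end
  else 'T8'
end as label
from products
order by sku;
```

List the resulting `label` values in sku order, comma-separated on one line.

sku=T20: supplier='Initech' → outer ELSE → T8
sku=T21: supplier='Soylent' → outer ELSE → T8
sku=T26: supplier='Umbra' → inner[price < 276] → T10
sku=T38: supplier='Acme' → outer ELSE → T8
sku=T47: supplier='Acme' → outer ELSE → T8
sku=T48: supplier='Umbra' → inner[price < 378] → T11
sku=T51: supplier='Globex' → outer ELSE → T8
sku=T52: supplier='Soylent' → outer ELSE → T8
sku=T65: supplier='Globex' → outer ELSE → T8
sku=T70: supplier='Umbra' → inner[price < 276] → T10
sku=T71: supplier='Acme' → outer ELSE → T8
sku=T80: supplier='Acme' → outer ELSE → T8
sku=T94: supplier='Initech' → outer ELSE → T8

T8, T8, T10, T8, T8, T11, T8, T8, T8, T10, T8, T8, T8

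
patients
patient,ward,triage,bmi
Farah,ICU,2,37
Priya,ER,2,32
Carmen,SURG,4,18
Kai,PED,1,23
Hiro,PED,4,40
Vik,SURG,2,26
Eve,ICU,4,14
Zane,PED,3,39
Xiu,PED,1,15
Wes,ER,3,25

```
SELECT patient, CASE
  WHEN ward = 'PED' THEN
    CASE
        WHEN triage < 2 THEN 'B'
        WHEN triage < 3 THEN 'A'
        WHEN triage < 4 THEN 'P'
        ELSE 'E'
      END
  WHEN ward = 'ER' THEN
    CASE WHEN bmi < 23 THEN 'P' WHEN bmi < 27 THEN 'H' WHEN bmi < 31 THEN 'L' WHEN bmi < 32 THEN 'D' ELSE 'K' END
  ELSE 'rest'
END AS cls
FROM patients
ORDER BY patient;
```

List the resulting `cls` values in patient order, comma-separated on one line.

patient=Carmen: ward='SURG' → outer ELSE → rest
patient=Eve: ward='ICU' → outer ELSE → rest
patient=Farah: ward='ICU' → outer ELSE → rest
patient=Hiro: ward='PED' → inner[ELSE] → E
patient=Kai: ward='PED' → inner[triage < 2] → B
patient=Priya: ward='ER' → inner[ELSE] → K
patient=Vik: ward='SURG' → outer ELSE → rest
patient=Wes: ward='ER' → inner[bmi < 27] → H
patient=Xiu: ward='PED' → inner[triage < 2] → B
patient=Zane: ward='PED' → inner[triage < 4] → P

rest, rest, rest, E, B, K, rest, H, B, P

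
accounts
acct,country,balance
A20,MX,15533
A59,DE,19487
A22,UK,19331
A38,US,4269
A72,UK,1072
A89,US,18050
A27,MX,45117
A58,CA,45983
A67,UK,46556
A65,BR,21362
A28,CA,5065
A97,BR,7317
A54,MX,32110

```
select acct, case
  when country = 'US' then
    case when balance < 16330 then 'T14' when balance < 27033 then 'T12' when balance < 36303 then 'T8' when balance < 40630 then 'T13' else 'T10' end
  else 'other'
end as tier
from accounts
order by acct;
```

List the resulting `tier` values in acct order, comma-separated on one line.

acct=A20: country='MX' → outer ELSE → other
acct=A22: country='UK' → outer ELSE → other
acct=A27: country='MX' → outer ELSE → other
acct=A28: country='CA' → outer ELSE → other
acct=A38: country='US' → inner[balance < 16330] → T14
acct=A54: country='MX' → outer ELSE → other
acct=A58: country='CA' → outer ELSE → other
acct=A59: country='DE' → outer ELSE → other
acct=A65: country='BR' → outer ELSE → other
acct=A67: country='UK' → outer ELSE → other
acct=A72: country='UK' → outer ELSE → other
acct=A89: country='US' → inner[balance < 27033] → T12
acct=A97: country='BR' → outer ELSE → other

other, other, other, other, T14, other, other, other, other, other, other, T12, other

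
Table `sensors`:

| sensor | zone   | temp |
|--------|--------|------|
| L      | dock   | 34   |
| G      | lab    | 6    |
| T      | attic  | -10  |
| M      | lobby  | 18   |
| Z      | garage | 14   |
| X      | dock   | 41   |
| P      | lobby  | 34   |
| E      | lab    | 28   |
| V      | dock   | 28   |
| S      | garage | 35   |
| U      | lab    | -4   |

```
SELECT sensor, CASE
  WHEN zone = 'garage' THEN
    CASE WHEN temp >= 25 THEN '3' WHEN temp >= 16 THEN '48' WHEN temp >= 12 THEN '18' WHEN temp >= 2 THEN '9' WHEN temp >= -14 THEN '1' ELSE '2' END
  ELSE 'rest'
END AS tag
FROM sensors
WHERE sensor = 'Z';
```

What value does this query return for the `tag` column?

sensor = Z: zone=garage, temp=14.
zone='garage' → inner[temp >= 12] → 18

18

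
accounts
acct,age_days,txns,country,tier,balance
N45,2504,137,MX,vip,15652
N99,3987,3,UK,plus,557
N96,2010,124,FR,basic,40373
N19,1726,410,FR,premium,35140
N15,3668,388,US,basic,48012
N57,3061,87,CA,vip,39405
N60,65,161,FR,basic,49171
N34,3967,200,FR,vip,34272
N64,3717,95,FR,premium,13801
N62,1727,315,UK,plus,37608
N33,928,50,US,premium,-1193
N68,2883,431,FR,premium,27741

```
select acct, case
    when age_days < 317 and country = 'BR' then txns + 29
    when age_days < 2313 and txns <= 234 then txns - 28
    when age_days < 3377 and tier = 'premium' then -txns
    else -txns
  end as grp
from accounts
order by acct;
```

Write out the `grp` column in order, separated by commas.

-388, -410, 22, -200, -137, -87, 133, -315, -95, -431, 96, -3

acct=N15: ELSE → -388
acct=N19: age_days < 3377 and tier = 'premium' → -410
acct=N33: age_days < 2313 and txns <= 234 → 22
acct=N34: ELSE → -200
acct=N45: ELSE → -137
acct=N57: ELSE → -87
acct=N60: age_days < 2313 and txns <= 234 → 133
acct=N62: ELSE → -315
acct=N64: ELSE → -95
acct=N68: age_days < 3377 and tier = 'premium' → -431
acct=N96: age_days < 2313 and txns <= 234 → 96
acct=N99: ELSE → -3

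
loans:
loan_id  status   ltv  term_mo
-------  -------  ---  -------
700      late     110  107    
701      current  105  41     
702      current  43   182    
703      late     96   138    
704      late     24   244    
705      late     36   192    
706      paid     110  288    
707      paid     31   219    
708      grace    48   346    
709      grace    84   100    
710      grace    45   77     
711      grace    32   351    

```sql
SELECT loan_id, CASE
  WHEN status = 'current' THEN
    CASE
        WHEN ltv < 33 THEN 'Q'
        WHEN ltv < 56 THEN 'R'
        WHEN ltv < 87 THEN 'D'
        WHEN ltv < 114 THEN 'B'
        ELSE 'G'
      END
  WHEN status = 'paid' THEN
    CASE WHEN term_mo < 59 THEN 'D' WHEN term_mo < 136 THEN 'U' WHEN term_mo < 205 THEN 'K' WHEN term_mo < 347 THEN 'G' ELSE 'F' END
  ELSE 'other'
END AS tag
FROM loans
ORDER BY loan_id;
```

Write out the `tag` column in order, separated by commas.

loan_id=700: status='late' → outer ELSE → other
loan_id=701: status='current' → inner[ltv < 114] → B
loan_id=702: status='current' → inner[ltv < 56] → R
loan_id=703: status='late' → outer ELSE → other
loan_id=704: status='late' → outer ELSE → other
loan_id=705: status='late' → outer ELSE → other
loan_id=706: status='paid' → inner[term_mo < 347] → G
loan_id=707: status='paid' → inner[term_mo < 347] → G
loan_id=708: status='grace' → outer ELSE → other
loan_id=709: status='grace' → outer ELSE → other
loan_id=710: status='grace' → outer ELSE → other
loan_id=711: status='grace' → outer ELSE → other

other, B, R, other, other, other, G, G, other, other, other, other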